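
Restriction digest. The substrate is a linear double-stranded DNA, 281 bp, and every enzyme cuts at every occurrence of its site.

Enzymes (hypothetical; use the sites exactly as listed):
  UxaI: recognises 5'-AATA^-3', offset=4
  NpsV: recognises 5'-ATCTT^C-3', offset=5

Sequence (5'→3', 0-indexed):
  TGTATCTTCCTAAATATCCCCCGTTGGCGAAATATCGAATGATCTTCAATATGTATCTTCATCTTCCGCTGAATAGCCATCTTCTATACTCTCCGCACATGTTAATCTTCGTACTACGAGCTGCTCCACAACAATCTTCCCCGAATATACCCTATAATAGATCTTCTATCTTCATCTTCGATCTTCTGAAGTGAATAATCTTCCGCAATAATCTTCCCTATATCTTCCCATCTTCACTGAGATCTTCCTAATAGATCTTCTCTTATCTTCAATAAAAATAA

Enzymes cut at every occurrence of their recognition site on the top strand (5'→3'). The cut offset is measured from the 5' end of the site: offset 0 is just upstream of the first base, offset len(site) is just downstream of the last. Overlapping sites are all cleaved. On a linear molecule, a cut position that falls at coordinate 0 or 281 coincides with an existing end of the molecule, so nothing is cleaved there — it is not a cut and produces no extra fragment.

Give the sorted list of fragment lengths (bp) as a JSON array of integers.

Scan for sites:
  UxaI (AATA, off=4): starts [12, 30, 47, 71, 143, 155, 193, 206, 249, 270, 276] → cuts [16, 34, 51, 75, 147, 159, 197, 210, 253, 274, 280]
  NpsV (ATCTTC, off=5): starts [3, 41, 54, 60, 78, 104, 133, 160, 167, 173, 180, 197, 210, 221, 229, 241, 254, 264] → cuts [8, 46, 59, 65, 83, 109, 138, 165, 172, 178, 185, 202, 215, 226, 234, 246, 259, 269]

Pooled cuts: [8, 16, 34, 46, 51, 59, 65, 75, 83, 109, 138, 147, 159, 165, 172, 178, 185, 197, 202, 210, 215, 226, 234, 246, 253, 259, 269, 274, 280]

Fragments:
  [0,8): 8 bp
  [8,16): 8 bp
  [16,34): 18 bp
  [34,46): 12 bp
  [46,51): 5 bp
  [51,59): 8 bp
  [59,65): 6 bp
  [65,75): 10 bp
  [75,83): 8 bp
  [83,109): 26 bp
  [109,138): 29 bp
  [138,147): 9 bp
  [147,159): 12 bp
  [159,165): 6 bp
  [165,172): 7 bp
  [172,178): 6 bp
  [178,185): 7 bp
  [185,197): 12 bp
  [197,202): 5 bp
  [202,210): 8 bp
  [210,215): 5 bp
  [215,226): 11 bp
  [226,234): 8 bp
  [234,246): 12 bp
  [246,253): 7 bp
  [253,259): 6 bp
  [259,269): 10 bp
  [269,274): 5 bp
  [274,280): 6 bp
  [280,281): 1 bp

[1,5,5,5,5,6,6,6,6,6,7,7,7,8,8,8,8,8,8,9,10,10,11,12,12,12,12,18,26,29]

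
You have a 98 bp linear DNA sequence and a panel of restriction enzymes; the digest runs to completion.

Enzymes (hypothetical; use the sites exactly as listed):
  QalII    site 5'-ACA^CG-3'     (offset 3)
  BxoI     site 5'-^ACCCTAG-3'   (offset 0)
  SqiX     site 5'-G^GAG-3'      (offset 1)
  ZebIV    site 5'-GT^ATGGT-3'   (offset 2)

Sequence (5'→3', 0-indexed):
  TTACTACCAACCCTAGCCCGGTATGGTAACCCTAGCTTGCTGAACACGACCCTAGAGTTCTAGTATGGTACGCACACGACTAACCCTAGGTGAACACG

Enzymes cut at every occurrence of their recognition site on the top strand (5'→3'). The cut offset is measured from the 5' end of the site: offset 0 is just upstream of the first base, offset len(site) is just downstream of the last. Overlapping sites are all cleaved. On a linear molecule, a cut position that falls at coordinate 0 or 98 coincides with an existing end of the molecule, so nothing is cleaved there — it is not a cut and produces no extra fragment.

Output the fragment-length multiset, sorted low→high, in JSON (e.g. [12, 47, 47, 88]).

Site scan:
  QalII ACACG/3: at [43, 73, 93] ⇒ [46, 76, 96]
  BxoI ACCCTAG/0: at [9, 28, 48, 82] ⇒ [9, 28, 48, 82]
  SqiX (GGAG, off=1): no sites
  ZebIV GTATGGT/2: at [20, 62] ⇒ [22, 64]

Pooled cuts: [9, 22, 28, 46, 48, 64, 76, 82, 96]

Fragments:
  [0,9): 9 bp
  [9,22): 13 bp
  [22,28): 6 bp
  [28,46): 18 bp
  [46,48): 2 bp
  [48,64): 16 bp
  [64,76): 12 bp
  [76,82): 6 bp
  [82,96): 14 bp
  [96,98): 2 bp

[2,2,6,6,9,12,13,14,16,18]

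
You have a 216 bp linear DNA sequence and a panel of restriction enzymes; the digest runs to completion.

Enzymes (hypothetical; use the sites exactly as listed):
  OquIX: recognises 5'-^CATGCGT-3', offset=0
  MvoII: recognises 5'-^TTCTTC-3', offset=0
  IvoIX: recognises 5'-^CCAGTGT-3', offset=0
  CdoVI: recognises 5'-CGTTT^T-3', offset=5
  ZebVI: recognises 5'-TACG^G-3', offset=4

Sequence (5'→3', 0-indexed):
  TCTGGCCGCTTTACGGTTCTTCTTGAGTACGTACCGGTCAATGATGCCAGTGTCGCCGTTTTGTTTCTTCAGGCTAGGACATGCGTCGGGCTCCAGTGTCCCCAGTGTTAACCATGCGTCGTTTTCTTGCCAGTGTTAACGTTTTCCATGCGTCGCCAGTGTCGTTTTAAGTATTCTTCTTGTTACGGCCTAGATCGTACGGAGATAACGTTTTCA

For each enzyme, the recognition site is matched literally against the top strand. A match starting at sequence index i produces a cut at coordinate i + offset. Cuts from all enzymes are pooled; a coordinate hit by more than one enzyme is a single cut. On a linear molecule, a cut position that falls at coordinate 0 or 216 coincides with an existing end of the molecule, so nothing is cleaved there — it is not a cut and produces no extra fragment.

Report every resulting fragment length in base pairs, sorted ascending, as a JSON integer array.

Site scan:
  OquIX (CATGCGT, off=0): starts [79, 112, 146] → cuts [79, 112, 146]
  MvoII (TTCTTC, off=0): starts [16, 64, 173] → cuts [16, 64, 173]
  IvoIX (CCAGTGT, off=0): starts [46, 92, 101, 129, 155] → cuts [46, 92, 101, 129, 155]
  CdoVI (CGTTTT, off=5): starts [56, 119, 139, 162, 208] → cuts [61, 124, 144, 167, 213]
  ZebVI (TACGG, off=4): starts [11, 183, 197] → cuts [15, 187, 201]

All cut coordinates (distinct, sorted): [15, 16, 46, 61, 64, 79, 92, 101, 112, 124, 129, 144, 146, 155, 167, 173, 187, 201, 213]

Fragment lengths:
  [0,15): 15 bp
  [15,16): 1 bp
  [16,46): 30 bp
  [46,61): 15 bp
  [61,64): 3 bp
  [64,79): 15 bp
  [79,92): 13 bp
  [92,101): 9 bp
  [101,112): 11 bp
  [112,124): 12 bp
  [124,129): 5 bp
  [129,144): 15 bp
  [144,146): 2 bp
  [146,155): 9 bp
  [155,167): 12 bp
  [167,173): 6 bp
  [173,187): 14 bp
  [187,201): 14 bp
  [201,213): 12 bp
  [213,216): 3 bp

[1,2,3,3,5,6,9,9,11,12,12,12,13,14,14,15,15,15,15,30]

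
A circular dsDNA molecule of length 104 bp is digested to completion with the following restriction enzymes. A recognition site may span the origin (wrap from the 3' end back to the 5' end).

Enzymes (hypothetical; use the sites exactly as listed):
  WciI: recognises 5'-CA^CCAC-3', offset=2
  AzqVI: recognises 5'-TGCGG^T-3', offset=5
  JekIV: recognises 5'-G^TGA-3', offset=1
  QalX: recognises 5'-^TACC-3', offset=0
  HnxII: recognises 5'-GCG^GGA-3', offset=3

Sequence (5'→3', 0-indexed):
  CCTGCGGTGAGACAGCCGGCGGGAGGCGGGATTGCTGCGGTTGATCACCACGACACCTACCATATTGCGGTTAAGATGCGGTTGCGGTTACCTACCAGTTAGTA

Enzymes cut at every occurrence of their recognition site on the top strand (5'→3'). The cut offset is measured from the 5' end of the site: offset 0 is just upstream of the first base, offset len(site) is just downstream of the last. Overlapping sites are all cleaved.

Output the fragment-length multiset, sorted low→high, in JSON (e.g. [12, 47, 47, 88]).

[1,4,6,7,7,9,10,10,11,12,13,14]

Per-enzyme occurrences:
  WciI (CACCAC, off=2): starts [45] → cuts [47]
  AzqVI (TGCGGT, off=5): starts [2, 35, 65, 76, 82] → cuts [7, 40, 70, 81, 87]
  JekIV (GTGA, off=1): starts [6] → cuts [7]
  QalX (TACC, off=0): starts [57, 88, 92, 102] → cuts [57, 88, 92, 102]
  HnxII (GCGGGA, off=3): starts [18, 25] → cuts [21, 28]

Pooled cuts: [7, 21, 28, 40, 47, 57, 70, 81, 87, 88, 92, 102]

Fragments:
  7→21: 14 bp
  21→28: 7 bp
  28→40: 12 bp
  40→47: 7 bp
  47→57: 10 bp
  57→70: 13 bp
  70→81: 11 bp
  81→87: 6 bp
  87→88: 1 bp
  88→92: 4 bp
  92→102: 10 bp
  102→7 (wrap): 104-102+7 = 9 bp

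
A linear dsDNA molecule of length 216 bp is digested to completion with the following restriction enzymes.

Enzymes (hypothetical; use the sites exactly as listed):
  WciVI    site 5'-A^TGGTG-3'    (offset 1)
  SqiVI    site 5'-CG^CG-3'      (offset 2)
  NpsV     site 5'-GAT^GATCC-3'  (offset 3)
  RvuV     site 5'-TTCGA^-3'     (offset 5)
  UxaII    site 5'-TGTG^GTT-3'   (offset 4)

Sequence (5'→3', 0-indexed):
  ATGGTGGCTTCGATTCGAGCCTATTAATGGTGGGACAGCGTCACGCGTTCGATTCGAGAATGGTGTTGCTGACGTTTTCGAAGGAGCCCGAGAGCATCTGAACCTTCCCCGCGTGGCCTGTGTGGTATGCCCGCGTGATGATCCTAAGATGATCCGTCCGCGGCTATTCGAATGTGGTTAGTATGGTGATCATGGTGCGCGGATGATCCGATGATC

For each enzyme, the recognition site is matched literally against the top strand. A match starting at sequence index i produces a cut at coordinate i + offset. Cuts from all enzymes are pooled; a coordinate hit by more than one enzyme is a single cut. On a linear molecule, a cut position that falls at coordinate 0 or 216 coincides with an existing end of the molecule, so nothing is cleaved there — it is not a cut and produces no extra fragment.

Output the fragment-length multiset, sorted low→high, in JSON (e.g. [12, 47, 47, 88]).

[1,3,5,5,5,5,6,7,7,7,9,9,10,11,11,12,12,18,21,22,30]

Scan for sites:
  WciVI ATGGTG/1: at [0, 26, 59, 182, 191] ⇒ [1, 27, 60, 183, 192]
  SqiVI CGCG/2: at [43, 109, 131, 158, 197] ⇒ [45, 111, 133, 160, 199]
  NpsV GATGATCC/3: at [136, 147, 201] ⇒ [139, 150, 204]
  RvuV TTCGA/5: at [8, 13, 47, 52, 76, 166] ⇒ [13, 18, 52, 57, 81, 171]
  UxaII TGTGGTT/4: at [172] ⇒ [176]

Pooled cuts: [1, 13, 18, 27, 45, 52, 57, 60, 81, 111, 133, 139, 150, 160, 171, 176, 183, 192, 199, 204]

Fragments:
  [0,1): 1 bp
  [1,13): 12 bp
  [13,18): 5 bp
  [18,27): 9 bp
  [27,45): 18 bp
  [45,52): 7 bp
  [52,57): 5 bp
  [57,60): 3 bp
  [60,81): 21 bp
  [81,111): 30 bp
  [111,133): 22 bp
  [133,139): 6 bp
  [139,150): 11 bp
  [150,160): 10 bp
  [160,171): 11 bp
  [171,176): 5 bp
  [176,183): 7 bp
  [183,192): 9 bp
  [192,199): 7 bp
  [199,204): 5 bp
  [204,216): 12 bp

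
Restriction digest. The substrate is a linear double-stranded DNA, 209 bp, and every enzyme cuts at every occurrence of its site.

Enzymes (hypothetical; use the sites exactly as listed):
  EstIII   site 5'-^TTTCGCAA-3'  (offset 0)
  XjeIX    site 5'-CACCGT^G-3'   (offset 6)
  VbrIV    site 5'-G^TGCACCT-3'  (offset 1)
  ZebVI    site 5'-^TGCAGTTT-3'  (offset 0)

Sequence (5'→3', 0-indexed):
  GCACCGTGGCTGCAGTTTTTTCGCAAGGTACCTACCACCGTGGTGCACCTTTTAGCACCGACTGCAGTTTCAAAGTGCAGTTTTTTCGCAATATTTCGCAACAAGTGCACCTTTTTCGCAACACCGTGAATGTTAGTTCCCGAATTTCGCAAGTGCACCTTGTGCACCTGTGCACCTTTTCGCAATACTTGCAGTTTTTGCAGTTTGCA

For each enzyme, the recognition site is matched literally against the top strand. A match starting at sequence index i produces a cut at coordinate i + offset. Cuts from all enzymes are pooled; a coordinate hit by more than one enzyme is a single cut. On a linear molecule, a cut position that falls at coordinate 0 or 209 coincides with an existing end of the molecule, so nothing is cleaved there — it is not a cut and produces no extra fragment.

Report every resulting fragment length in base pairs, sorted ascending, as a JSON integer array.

[2,3,7,7,8,8,8,8,9,9,9,10,11,12,12,13,14,17,19,23]

Per-enzyme occurrences:
  EstIII TTTCGCAA/0: at [18, 83, 93, 113, 144, 177] ⇒ [18, 83, 93, 113, 144, 177]
  XjeIX CACCGTG/6: at [1, 35, 121] ⇒ [7, 41, 127]
  VbrIV GTGCACCT/1: at [42, 104, 152, 161, 169] ⇒ [43, 105, 153, 162, 170]
  ZebVI TGCAGTTT/0: at [10, 62, 75, 189, 198] ⇒ [10, 62, 75, 189, 198]

All cut coordinates (distinct, sorted): [7, 10, 18, 41, 43, 62, 75, 83, 93, 105, 113, 127, 144, 153, 162, 170, 177, 189, 198]

Fragments:
  [0,7): 7 bp
  [7,10): 3 bp
  [10,18): 8 bp
  [18,41): 23 bp
  [41,43): 2 bp
  [43,62): 19 bp
  [62,75): 13 bp
  [75,83): 8 bp
  [83,93): 10 bp
  [93,105): 12 bp
  [105,113): 8 bp
  [113,127): 14 bp
  [127,144): 17 bp
  [144,153): 9 bp
  [153,162): 9 bp
  [162,170): 8 bp
  [170,177): 7 bp
  [177,189): 12 bp
  [189,198): 9 bp
  [198,209): 11 bp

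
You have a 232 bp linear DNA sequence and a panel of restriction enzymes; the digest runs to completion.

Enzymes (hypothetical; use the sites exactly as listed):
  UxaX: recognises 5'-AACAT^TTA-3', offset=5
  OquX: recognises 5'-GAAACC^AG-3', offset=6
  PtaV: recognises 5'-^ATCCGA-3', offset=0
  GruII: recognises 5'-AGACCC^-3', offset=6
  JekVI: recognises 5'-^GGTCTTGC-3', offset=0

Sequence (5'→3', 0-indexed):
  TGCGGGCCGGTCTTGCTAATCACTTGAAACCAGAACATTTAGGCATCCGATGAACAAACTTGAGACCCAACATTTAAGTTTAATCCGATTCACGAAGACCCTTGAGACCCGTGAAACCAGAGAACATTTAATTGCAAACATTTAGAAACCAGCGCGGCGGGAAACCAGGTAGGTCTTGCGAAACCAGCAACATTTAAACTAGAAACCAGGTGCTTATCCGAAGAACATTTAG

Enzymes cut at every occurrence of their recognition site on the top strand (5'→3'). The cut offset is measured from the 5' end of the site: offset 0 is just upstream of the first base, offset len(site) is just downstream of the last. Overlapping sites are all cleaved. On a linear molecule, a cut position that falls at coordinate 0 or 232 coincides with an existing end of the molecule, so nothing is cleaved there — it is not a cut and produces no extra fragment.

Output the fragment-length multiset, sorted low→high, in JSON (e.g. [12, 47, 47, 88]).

Per-enzyme occurrences:
  UxaX AACATTTA/5: at [33, 68, 122, 136, 188, 223] ⇒ [38, 73, 127, 141, 193, 228]
  OquX GAAACCAG/6: at [25, 112, 144, 160, 179, 201] ⇒ [31, 118, 150, 166, 185, 207]
  PtaV ATCCGA/0: at [44, 82, 215] ⇒ [44, 82, 215]
  GruII AGACCC/6: at [62, 95, 104] ⇒ [68, 101, 110]
  JekVI GGTCTTGC/0: at [8, 171] ⇒ [8, 171]

Pooled cuts: [8, 31, 38, 44, 68, 73, 82, 101, 110, 118, 127, 141, 150, 166, 171, 185, 193, 207, 215, 228]

Fragment lengths:
  [0,8): 8 bp
  [8,31): 23 bp
  [31,38): 7 bp
  [38,44): 6 bp
  [44,68): 24 bp
  [68,73): 5 bp
  [73,82): 9 bp
  [82,101): 19 bp
  [101,110): 9 bp
  [110,118): 8 bp
  [118,127): 9 bp
  [127,141): 14 bp
  [141,150): 9 bp
  [150,166): 16 bp
  [166,171): 5 bp
  [171,185): 14 bp
  [185,193): 8 bp
  [193,207): 14 bp
  [207,215): 8 bp
  [215,228): 13 bp
  [228,232): 4 bp

[4,5,5,6,7,8,8,8,8,9,9,9,9,13,14,14,14,16,19,23,24]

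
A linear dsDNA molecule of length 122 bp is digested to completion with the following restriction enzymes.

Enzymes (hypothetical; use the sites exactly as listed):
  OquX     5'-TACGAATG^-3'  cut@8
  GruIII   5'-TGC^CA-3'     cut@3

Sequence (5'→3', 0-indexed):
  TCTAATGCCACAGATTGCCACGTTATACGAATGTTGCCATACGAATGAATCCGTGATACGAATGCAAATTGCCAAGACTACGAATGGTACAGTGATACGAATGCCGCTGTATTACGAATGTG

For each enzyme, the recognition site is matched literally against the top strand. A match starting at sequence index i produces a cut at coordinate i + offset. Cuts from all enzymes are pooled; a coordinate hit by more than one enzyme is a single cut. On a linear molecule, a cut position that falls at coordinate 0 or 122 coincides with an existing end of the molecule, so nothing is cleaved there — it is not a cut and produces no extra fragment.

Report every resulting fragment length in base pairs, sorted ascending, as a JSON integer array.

Scan for sites:
  OquX TACGAATG/8: at [25, 39, 56, 78, 95, 112] ⇒ [33, 47, 64, 86, 103, 120]
  GruIII TGCCA/3: at [5, 15, 34, 69] ⇒ [8, 18, 37, 72]

All cut coordinates (distinct, sorted): [8, 18, 33, 37, 47, 64, 72, 86, 103, 120]

Fragments:
  [0,8): 8 bp
  [8,18): 10 bp
  [18,33): 15 bp
  [33,37): 4 bp
  [37,47): 10 bp
  [47,64): 17 bp
  [64,72): 8 bp
  [72,86): 14 bp
  [86,103): 17 bp
  [103,120): 17 bp
  [120,122): 2 bp

[2,4,8,8,10,10,14,15,17,17,17]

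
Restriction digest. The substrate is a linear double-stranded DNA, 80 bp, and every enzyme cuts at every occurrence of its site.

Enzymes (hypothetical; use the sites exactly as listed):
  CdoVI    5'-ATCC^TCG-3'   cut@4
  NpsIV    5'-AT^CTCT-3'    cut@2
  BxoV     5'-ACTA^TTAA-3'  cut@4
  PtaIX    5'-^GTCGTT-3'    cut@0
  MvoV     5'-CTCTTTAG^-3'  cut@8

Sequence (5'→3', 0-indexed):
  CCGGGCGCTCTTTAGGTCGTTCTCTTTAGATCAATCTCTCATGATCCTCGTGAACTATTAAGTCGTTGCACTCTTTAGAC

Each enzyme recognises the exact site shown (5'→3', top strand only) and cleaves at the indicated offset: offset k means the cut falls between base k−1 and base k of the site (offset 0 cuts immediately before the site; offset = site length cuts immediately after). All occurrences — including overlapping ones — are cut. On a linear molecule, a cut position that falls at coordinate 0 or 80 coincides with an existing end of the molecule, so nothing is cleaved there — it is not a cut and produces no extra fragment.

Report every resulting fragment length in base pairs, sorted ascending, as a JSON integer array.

[2,4,6,10,12,14,15,17]

Per-enzyme occurrences:
  CdoVI (ATCCTCG, off=4): starts [43] → cuts [47]
  NpsIV (ATCTCT, off=2): starts [33] → cuts [35]
  BxoV (ACTATTAA, off=4): starts [53] → cuts [57]
  PtaIX (GTCGTT, off=0): starts [15, 61] → cuts [15, 61]
  MvoV (CTCTTTAG, off=8): starts [7, 21, 70] → cuts [15, 29, 78]

All cut coordinates (distinct, sorted): [15, 29, 35, 47, 57, 61, 78]

Fragments:
  [0,15): 15 bp
  [15,29): 14 bp
  [29,35): 6 bp
  [35,47): 12 bp
  [47,57): 10 bp
  [57,61): 4 bp
  [61,78): 17 bp
  [78,80): 2 bp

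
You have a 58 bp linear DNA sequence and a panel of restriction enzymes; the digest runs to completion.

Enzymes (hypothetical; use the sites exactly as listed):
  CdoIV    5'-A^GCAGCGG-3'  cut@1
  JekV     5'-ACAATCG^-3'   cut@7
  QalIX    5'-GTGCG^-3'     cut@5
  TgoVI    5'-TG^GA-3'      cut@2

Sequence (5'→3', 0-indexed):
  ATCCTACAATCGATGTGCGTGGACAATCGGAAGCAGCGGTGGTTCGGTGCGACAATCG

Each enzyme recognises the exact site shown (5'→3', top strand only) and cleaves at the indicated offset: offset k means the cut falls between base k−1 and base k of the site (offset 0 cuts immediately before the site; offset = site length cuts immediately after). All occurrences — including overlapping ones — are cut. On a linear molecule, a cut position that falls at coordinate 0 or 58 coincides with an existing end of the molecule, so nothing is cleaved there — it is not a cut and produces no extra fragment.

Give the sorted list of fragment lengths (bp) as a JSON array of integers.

[2,3,7,7,8,12,19]

Per-enzyme occurrences:
  CdoIV (AGCAGCGG, off=1): starts [31] → cuts [32]
  JekV (ACAATCG, off=7): starts [5, 22, 51] → cuts [12, 29] (position 58 is a terminus of the linear molecule — no cut)
  QalIX (GTGCG, off=5): starts [14, 46] → cuts [19, 51]
  TgoVI (TGGA, off=2): starts [19] → cuts [21]

Pooled cuts: [12, 19, 21, 29, 32, 51]

Fragment lengths:
  [0,12): 12 bp
  [12,19): 7 bp
  [19,21): 2 bp
  [21,29): 8 bp
  [29,32): 3 bp
  [32,51): 19 bp
  [51,58): 7 bp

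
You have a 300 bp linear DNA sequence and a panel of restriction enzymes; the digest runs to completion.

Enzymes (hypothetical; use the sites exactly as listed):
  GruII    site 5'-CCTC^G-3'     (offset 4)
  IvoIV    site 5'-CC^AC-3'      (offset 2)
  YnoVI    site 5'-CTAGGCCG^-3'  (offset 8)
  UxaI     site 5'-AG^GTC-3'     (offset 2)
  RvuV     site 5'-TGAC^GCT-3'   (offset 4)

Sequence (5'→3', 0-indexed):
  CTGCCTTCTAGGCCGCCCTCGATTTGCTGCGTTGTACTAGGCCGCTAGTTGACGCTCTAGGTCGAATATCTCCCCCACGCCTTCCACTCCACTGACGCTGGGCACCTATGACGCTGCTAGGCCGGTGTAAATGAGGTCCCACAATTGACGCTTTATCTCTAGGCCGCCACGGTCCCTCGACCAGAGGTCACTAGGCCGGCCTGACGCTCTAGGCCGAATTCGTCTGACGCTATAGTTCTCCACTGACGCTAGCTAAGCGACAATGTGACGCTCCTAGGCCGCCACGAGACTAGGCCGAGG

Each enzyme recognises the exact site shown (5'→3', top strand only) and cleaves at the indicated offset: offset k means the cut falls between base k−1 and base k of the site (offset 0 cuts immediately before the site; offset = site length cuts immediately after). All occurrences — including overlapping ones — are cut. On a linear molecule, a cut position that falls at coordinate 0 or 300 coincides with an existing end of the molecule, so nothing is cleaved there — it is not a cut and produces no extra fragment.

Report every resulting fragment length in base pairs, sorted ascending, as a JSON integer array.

Per-enzyme occurrences:
  GruII (CCTCG, off=4): starts [16, 174] → cuts [20, 178]
  IvoIV (CCAC, off=2): starts [74, 83, 88, 138, 166, 239, 281] → cuts [76, 85, 90, 140, 168, 241, 283]
  YnoVI (CTAGGCCG, off=8): starts [7, 36, 116, 158, 190, 208, 273, 289] → cuts [15, 44, 124, 166, 198, 216, 281, 297]
  UxaI (AGGTC, off=2): starts [58, 133, 184] → cuts [60, 135, 186]
  RvuV (TGACGCT, off=4): starts [49, 92, 108, 145, 201, 224, 243, 265] → cuts [53, 96, 112, 149, 205, 228, 247, 269]

All cut coordinates (distinct, sorted): [15, 20, 44, 53, 60, 76, 85, 90, 96, 112, 124, 135, 140, 149, 166, 168, 178, 186, 198, 205, 216, 228, 241, 247, 269, 281, 283, 297]

Fragment lengths:
  [0,15): 15 bp
  [15,20): 5 bp
  [20,44): 24 bp
  [44,53): 9 bp
  [53,60): 7 bp
  [60,76): 16 bp
  [76,85): 9 bp
  [85,90): 5 bp
  [90,96): 6 bp
  [96,112): 16 bp
  [112,124): 12 bp
  [124,135): 11 bp
  [135,140): 5 bp
  [140,149): 9 bp
  [149,166): 17 bp
  [166,168): 2 bp
  [168,178): 10 bp
  [178,186): 8 bp
  [186,198): 12 bp
  [198,205): 7 bp
  [205,216): 11 bp
  [216,228): 12 bp
  [228,241): 13 bp
  [241,247): 6 bp
  [247,269): 22 bp
  [269,281): 12 bp
  [281,283): 2 bp
  [283,297): 14 bp
  [297,300): 3 bp

[2,2,3,5,5,5,6,6,7,7,8,9,9,9,10,11,11,12,12,12,12,13,14,15,16,16,17,22,24]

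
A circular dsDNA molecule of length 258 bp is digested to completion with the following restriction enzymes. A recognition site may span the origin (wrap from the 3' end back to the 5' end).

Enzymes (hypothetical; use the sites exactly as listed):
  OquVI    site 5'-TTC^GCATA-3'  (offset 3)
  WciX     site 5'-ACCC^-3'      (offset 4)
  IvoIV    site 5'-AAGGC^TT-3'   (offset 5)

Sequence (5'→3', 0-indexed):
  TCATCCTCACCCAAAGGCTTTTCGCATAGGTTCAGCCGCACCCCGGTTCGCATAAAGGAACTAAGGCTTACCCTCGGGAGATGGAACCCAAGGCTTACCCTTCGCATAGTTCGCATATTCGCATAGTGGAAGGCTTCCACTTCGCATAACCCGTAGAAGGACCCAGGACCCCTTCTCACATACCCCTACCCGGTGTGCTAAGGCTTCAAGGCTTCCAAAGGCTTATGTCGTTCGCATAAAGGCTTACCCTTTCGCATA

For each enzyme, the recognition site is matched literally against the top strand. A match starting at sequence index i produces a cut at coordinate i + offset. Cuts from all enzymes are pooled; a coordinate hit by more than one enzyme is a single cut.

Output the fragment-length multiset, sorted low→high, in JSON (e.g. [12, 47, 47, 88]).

Scan for sites:
  OquVI TTCGCATA/3: at [20, 46, 100, 109, 117, 140, 230, 250] ⇒ [23, 49, 103, 112, 120, 143, 233, 253]
  WciX ACCC/4: at [8, 39, 69, 85, 96, 148, 160, 167, 181, 187, 245] ⇒ [12, 43, 73, 89, 100, 152, 164, 171, 185, 191, 249]
  IvoIV AAGGCTT/5: at [13, 62, 89, 129, 199, 207, 217, 238] ⇒ [18, 67, 94, 134, 204, 212, 222, 243]

Pooled cuts: [12, 18, 23, 43, 49, 67, 73, 89, 94, 100, 103, 112, 120, 134, 143, 152, 164, 171, 185, 191, 204, 212, 222, 233, 243, 249, 253]

Fragments:
  12→18: 6 bp
  18→23: 5 bp
  23→43: 20 bp
  43→49: 6 bp
  49→67: 18 bp
  67→73: 6 bp
  73→89: 16 bp
  89→94: 5 bp
  94→100: 6 bp
  100→103: 3 bp
  103→112: 9 bp
  112→120: 8 bp
  120→134: 14 bp
  134→143: 9 bp
  143→152: 9 bp
  152→164: 12 bp
  164→171: 7 bp
  171→185: 14 bp
  185→191: 6 bp
  191→204: 13 bp
  204→212: 8 bp
  212→222: 10 bp
  222→233: 11 bp
  233→243: 10 bp
  243→249: 6 bp
  249→253: 4 bp
  253→12 (wrap): 258-253+12 = 17 bp

[3,4,5,5,6,6,6,6,6,6,7,8,8,9,9,9,10,10,11,12,13,14,14,16,17,18,20]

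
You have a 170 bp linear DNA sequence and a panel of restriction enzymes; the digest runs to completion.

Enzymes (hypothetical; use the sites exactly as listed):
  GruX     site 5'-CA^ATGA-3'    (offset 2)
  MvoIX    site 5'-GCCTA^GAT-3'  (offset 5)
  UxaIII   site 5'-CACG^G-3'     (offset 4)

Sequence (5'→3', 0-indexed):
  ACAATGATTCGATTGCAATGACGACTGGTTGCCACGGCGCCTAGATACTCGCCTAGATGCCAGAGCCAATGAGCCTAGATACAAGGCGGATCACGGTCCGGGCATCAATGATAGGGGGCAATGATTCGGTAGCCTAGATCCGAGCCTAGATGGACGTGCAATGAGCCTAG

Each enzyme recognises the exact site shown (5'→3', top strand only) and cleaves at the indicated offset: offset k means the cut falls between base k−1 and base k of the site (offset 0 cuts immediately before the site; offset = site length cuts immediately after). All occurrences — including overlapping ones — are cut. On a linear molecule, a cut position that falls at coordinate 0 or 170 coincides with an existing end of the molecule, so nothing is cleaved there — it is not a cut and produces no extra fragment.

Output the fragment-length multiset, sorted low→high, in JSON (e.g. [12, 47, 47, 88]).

Site scan:
  GruX CAATGA/2: at [1, 15, 66, 105, 118, 158] ⇒ [3, 17, 68, 107, 120, 160]
  MvoIX GCCTAGAT/5: at [38, 50, 72, 131, 143] ⇒ [43, 55, 77, 136, 148]
  UxaIII CACGG/4: at [32, 91] ⇒ [36, 95]

All cut coordinates (distinct, sorted): [3, 17, 36, 43, 55, 68, 77, 95, 107, 120, 136, 148, 160]

Fragment lengths:
  [0,3): 3 bp
  [3,17): 14 bp
  [17,36): 19 bp
  [36,43): 7 bp
  [43,55): 12 bp
  [55,68): 13 bp
  [68,77): 9 bp
  [77,95): 18 bp
  [95,107): 12 bp
  [107,120): 13 bp
  [120,136): 16 bp
  [136,148): 12 bp
  [148,160): 12 bp
  [160,170): 10 bp

[3,7,9,10,12,12,12,12,13,13,14,16,18,19]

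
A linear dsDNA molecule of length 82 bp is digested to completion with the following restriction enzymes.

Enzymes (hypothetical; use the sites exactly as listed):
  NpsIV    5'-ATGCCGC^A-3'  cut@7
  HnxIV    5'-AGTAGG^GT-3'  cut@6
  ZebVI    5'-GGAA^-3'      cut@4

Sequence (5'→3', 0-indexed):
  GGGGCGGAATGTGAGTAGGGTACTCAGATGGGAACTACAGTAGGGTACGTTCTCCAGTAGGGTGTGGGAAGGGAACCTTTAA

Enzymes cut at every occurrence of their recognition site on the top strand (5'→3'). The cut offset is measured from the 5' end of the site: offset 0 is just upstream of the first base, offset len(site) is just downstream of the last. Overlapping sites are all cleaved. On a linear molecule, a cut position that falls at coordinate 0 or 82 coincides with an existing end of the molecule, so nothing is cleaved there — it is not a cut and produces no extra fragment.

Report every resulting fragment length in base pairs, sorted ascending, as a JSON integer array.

Per-enzyme occurrences:
  NpsIV (ATGCCGCA, off=7): no sites
  HnxIV (AGTAGGGT, off=6): starts [13, 38, 55] → cuts [19, 44, 61]
  ZebVI (GGAA, off=4): starts [5, 30, 66, 71] → cuts [9, 34, 70, 75]

All cut coordinates (distinct, sorted): [9, 19, 34, 44, 61, 70, 75]

Fragment lengths:
  [0,9): 9 bp
  [9,19): 10 bp
  [19,34): 15 bp
  [34,44): 10 bp
  [44,61): 17 bp
  [61,70): 9 bp
  [70,75): 5 bp
  [75,82): 7 bp

[5,7,9,9,10,10,15,17]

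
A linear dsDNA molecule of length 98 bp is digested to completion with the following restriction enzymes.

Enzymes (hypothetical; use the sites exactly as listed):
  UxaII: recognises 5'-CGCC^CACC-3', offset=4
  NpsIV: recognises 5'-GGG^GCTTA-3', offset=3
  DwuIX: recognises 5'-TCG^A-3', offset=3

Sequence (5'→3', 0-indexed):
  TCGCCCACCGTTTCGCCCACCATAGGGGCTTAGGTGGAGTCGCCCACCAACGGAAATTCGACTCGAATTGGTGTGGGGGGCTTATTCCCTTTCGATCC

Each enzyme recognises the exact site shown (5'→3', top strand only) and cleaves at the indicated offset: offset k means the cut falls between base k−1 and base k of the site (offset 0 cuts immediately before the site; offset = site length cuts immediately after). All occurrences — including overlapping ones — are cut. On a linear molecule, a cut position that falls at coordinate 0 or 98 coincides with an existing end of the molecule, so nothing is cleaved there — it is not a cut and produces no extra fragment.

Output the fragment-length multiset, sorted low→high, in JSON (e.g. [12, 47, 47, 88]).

Site scan:
  UxaII CGCCCACC/4: at [1, 13, 40] ⇒ [5, 17, 44]
  NpsIV GGGGCTTA/3: at [24, 76] ⇒ [27, 79]
  DwuIX TCGA/3: at [57, 62, 91] ⇒ [60, 65, 94]

Pooled cuts: [5, 17, 27, 44, 60, 65, 79, 94]

Fragments:
  [0,5): 5 bp
  [5,17): 12 bp
  [17,27): 10 bp
  [27,44): 17 bp
  [44,60): 16 bp
  [60,65): 5 bp
  [65,79): 14 bp
  [79,94): 15 bp
  [94,98): 4 bp

[4,5,5,10,12,14,15,16,17]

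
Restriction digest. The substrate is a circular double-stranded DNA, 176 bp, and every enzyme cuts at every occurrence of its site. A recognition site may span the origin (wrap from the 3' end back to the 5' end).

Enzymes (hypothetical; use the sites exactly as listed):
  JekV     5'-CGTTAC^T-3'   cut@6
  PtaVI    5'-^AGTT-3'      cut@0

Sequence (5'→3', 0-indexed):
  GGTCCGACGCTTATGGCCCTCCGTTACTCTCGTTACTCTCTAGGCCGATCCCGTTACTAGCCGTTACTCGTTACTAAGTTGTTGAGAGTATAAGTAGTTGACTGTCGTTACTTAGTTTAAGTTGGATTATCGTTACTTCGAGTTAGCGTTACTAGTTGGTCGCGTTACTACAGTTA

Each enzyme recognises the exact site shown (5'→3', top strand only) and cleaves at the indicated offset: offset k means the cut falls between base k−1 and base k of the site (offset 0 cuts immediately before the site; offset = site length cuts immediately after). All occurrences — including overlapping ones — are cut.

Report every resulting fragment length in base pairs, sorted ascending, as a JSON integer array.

Site scan:
  JekV CGTTACT/6: at [21, 30, 51, 61, 68, 105, 130, 146, 162] ⇒ [27, 36, 57, 67, 74, 111, 136, 152, 168]
  PtaVI AGTT/0: at [76, 95, 113, 119, 140, 153, 171] ⇒ [76, 95, 113, 119, 140, 153, 171]

Pooled cuts: [27, 36, 57, 67, 74, 76, 95, 111, 113, 119, 136, 140, 152, 153, 168, 171]

Fragments:
  27→36: 9 bp
  36→57: 21 bp
  57→67: 10 bp
  67→74: 7 bp
  74→76: 2 bp
  76→95: 19 bp
  95→111: 16 bp
  111→113: 2 bp
  113→119: 6 bp
  119→136: 17 bp
  136→140: 4 bp
  140→152: 12 bp
  152→153: 1 bp
  153→168: 15 bp
  168→171: 3 bp
  171→27 (wrap): 176-171+27 = 32 bp

[1,2,2,3,4,6,7,9,10,12,15,16,17,19,21,32]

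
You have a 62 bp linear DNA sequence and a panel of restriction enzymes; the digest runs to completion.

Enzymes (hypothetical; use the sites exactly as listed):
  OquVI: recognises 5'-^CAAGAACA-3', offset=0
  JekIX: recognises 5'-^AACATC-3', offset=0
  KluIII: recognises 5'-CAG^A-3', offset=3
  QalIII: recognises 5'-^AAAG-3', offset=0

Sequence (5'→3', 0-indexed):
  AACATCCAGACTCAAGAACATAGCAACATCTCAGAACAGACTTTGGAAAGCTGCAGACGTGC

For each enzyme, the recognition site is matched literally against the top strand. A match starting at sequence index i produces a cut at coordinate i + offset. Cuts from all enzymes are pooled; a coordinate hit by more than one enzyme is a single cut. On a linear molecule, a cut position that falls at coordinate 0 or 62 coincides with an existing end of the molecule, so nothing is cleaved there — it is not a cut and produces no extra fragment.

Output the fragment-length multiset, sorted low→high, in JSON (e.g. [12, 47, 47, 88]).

Scan for sites:
  OquVI (CAAGAACA, off=0): starts [12] → cuts [12]
  JekIX (AACATC, off=0): starts [0, 24] → cuts [24] (position 0 is a terminus of the linear molecule — no cut)
  KluIII (CAGA, off=3): starts [6, 31, 36, 53] → cuts [9, 34, 39, 56]
  QalIII (AAAG, off=0): starts [46] → cuts [46]

All cut coordinates (distinct, sorted): [9, 12, 24, 34, 39, 46, 56]

Fragments:
  [0,9): 9 bp
  [9,12): 3 bp
  [12,24): 12 bp
  [24,34): 10 bp
  [34,39): 5 bp
  [39,46): 7 bp
  [46,56): 10 bp
  [56,62): 6 bp

[3,5,6,7,9,10,10,12]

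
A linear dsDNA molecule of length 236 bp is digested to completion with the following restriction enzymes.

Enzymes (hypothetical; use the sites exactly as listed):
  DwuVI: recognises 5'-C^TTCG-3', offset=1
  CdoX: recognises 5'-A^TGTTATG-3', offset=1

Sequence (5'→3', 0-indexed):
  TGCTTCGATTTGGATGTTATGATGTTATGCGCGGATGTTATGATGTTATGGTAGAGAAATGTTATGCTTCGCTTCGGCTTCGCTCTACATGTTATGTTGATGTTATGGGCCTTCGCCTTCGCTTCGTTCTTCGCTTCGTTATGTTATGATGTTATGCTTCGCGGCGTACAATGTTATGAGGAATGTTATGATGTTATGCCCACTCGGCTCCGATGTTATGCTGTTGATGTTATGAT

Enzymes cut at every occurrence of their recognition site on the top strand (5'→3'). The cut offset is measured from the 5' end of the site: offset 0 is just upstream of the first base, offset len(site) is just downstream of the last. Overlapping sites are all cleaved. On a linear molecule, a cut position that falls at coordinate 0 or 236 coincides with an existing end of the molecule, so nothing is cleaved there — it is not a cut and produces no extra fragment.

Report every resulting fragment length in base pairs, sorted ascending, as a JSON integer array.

[3,5,5,5,6,6,7,7,8,8,8,8,8,8,9,11,11,11,11,12,13,14,14,16,22]

Site scan:
  DwuVI CTTCG/1: at [2, 66, 71, 77, 110, 116, 121, 128, 133, 156] ⇒ [3, 67, 72, 78, 111, 117, 122, 129, 134, 157]
  CdoX ATGTTATG/1: at [13, 21, 34, 42, 58, 88, 99, 140, 148, 170, 182, 190, 212, 226] ⇒ [14, 22, 35, 43, 59, 89, 100, 141, 149, 171, 183, 191, 213, 227]

All cut coordinates (distinct, sorted): [3, 14, 22, 35, 43, 59, 67, 72, 78, 89, 100, 111, 117, 122, 129, 134, 141, 149, 157, 171, 183, 191, 213, 227]

Fragment lengths:
  [0,3): 3 bp
  [3,14): 11 bp
  [14,22): 8 bp
  [22,35): 13 bp
  [35,43): 8 bp
  [43,59): 16 bp
  [59,67): 8 bp
  [67,72): 5 bp
  [72,78): 6 bp
  [78,89): 11 bp
  [89,100): 11 bp
  [100,111): 11 bp
  [111,117): 6 bp
  [117,122): 5 bp
  [122,129): 7 bp
  [129,134): 5 bp
  [134,141): 7 bp
  [141,149): 8 bp
  [149,157): 8 bp
  [157,171): 14 bp
  [171,183): 12 bp
  [183,191): 8 bp
  [191,213): 22 bp
  [213,227): 14 bp
  [227,236): 9 bp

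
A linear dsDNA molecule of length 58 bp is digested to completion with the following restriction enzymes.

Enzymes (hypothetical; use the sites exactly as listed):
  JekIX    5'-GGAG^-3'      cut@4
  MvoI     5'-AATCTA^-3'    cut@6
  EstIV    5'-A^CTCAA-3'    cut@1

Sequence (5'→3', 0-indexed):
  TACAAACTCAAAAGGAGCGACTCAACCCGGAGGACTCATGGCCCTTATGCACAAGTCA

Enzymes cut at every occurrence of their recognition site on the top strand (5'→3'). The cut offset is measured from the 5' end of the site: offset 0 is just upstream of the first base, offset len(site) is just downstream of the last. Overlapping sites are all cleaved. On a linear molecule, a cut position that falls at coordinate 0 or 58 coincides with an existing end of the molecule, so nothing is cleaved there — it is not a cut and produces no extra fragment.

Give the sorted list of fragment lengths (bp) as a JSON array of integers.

[3,6,11,12,26]

Scan for sites:
  JekIX (GGAG, off=4): starts [13, 28] → cuts [17, 32]
  MvoI (AATCTA, off=6): no sites
  EstIV (ACTCAA, off=1): starts [5, 19] → cuts [6, 20]

Pooled cuts: [6, 17, 20, 32]

Fragments:
  [0,6): 6 bp
  [6,17): 11 bp
  [17,20): 3 bp
  [20,32): 12 bp
  [32,58): 26 bp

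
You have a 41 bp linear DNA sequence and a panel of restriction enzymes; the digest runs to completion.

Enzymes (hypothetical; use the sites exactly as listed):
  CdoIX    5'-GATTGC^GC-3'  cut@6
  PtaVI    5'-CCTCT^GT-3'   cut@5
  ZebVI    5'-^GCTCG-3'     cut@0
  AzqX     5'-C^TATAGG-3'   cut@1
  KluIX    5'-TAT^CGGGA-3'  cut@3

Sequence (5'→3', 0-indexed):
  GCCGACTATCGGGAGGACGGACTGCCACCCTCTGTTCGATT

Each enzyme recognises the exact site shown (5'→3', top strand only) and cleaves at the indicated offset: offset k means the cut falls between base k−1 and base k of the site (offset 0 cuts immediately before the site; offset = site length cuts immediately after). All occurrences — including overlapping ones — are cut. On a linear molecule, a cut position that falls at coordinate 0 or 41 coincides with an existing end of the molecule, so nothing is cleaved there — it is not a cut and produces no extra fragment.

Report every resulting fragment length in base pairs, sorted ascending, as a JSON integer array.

[8,9,24]

Per-enzyme occurrences:
  CdoIX (GATTGCGC, off=6): no sites
  PtaVI CCTCTGT/5: at [28] ⇒ [33]
  ZebVI (GCTCG, off=0): no sites
  AzqX (CTATAGG, off=1): no sites
  KluIX TATCGGGA/3: at [6] ⇒ [9]

Pooled cuts: [9, 33]

Fragments:
  [0,9): 9 bp
  [9,33): 24 bp
  [33,41): 8 bp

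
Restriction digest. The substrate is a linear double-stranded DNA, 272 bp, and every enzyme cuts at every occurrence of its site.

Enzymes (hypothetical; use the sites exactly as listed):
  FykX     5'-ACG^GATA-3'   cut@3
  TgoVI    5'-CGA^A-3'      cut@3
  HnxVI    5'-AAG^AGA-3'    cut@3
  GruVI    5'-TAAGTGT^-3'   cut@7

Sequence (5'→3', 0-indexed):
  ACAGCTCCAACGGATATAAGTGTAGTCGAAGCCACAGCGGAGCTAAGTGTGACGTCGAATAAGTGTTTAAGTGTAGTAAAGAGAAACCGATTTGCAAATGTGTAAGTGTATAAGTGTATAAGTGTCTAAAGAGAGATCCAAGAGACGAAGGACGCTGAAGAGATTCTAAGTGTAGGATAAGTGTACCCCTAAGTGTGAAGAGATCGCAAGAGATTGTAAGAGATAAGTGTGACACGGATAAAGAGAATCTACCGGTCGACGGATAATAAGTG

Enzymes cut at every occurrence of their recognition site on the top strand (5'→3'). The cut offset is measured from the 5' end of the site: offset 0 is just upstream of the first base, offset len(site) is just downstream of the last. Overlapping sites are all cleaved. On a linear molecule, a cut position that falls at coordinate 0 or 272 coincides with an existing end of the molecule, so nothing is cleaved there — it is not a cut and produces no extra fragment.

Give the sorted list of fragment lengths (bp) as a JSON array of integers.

Scan for sites:
  FykX (ACGGATA, off=3): starts [9, 233, 258] → cuts [12, 236, 261]
  TgoVI (CGAA, off=3): starts [26, 55, 145] → cuts [29, 58, 148]
  HnxVI (AAGAGA, off=3): starts [78, 128, 139, 157, 197, 207, 217, 240] → cuts [81, 131, 142, 160, 200, 210, 220, 243]
  GruVI (TAAGTGT, off=7): starts [16, 43, 59, 67, 102, 110, 118, 166, 177, 189, 223] → cuts [23, 50, 66, 74, 109, 117, 125, 173, 184, 196, 230]

Pooled cuts: [12, 23, 29, 50, 58, 66, 74, 81, 109, 117, 125, 131, 142, 148, 160, 173, 184, 196, 200, 210, 220, 230, 236, 243, 261]

Fragment lengths:
  [0,12): 12 bp
  [12,23): 11 bp
  [23,29): 6 bp
  [29,50): 21 bp
  [50,58): 8 bp
  [58,66): 8 bp
  [66,74): 8 bp
  [74,81): 7 bp
  [81,109): 28 bp
  [109,117): 8 bp
  [117,125): 8 bp
  [125,131): 6 bp
  [131,142): 11 bp
  [142,148): 6 bp
  [148,160): 12 bp
  [160,173): 13 bp
  [173,184): 11 bp
  [184,196): 12 bp
  [196,200): 4 bp
  [200,210): 10 bp
  [210,220): 10 bp
  [220,230): 10 bp
  [230,236): 6 bp
  [236,243): 7 bp
  [243,261): 18 bp
  [261,272): 11 bp

[4,6,6,6,6,7,7,8,8,8,8,8,10,10,10,11,11,11,11,12,12,12,13,18,21,28]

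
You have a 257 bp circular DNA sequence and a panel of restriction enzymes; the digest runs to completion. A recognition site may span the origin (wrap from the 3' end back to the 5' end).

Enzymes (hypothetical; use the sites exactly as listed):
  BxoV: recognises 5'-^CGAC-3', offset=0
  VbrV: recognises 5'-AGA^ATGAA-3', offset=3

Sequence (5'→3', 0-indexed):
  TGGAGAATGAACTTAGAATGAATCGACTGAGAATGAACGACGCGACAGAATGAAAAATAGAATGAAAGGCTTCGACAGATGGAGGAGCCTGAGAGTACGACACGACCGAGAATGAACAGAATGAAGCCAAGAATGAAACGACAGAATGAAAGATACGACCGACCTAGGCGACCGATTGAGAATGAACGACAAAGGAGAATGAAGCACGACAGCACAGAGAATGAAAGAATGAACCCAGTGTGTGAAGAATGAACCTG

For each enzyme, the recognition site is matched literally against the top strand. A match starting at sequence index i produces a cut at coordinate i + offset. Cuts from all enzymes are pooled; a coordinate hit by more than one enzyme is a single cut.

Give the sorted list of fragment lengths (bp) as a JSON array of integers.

Scan for sites:
  BxoV CGAC/0: at [23, 37, 42, 72, 97, 102, 138, 155, 159, 168, 186, 206] ⇒ [23, 37, 42, 72, 97, 102, 138, 155, 159, 168, 186, 206]
  VbrV AGAATGAA/3: at [3, 14, 29, 46, 58, 108, 117, 129, 142, 178, 195, 217, 225, 245] ⇒ [6, 17, 32, 49, 61, 111, 120, 132, 145, 181, 198, 220, 228, 248]

All cut coordinates (distinct, sorted): [6, 17, 23, 32, 37, 42, 49, 61, 72, 97, 102, 111, 120, 132, 138, 145, 155, 159, 168, 181, 186, 198, 206, 220, 228, 248]

Fragment lengths:
  6→17: 11 bp
  17→23: 6 bp
  23→32: 9 bp
  32→37: 5 bp
  37→42: 5 bp
  42→49: 7 bp
  49→61: 12 bp
  61→72: 11 bp
  72→97: 25 bp
  97→102: 5 bp
  102→111: 9 bp
  111→120: 9 bp
  120→132: 12 bp
  132→138: 6 bp
  138→145: 7 bp
  145→155: 10 bp
  155→159: 4 bp
  159→168: 9 bp
  168→181: 13 bp
  181→186: 5 bp
  186→198: 12 bp
  198→206: 8 bp
  206→220: 14 bp
  220→228: 8 bp
  228→248: 20 bp
  248→6 (wrap): 257-248+6 = 15 bp

[4,5,5,5,5,6,6,7,7,8,8,9,9,9,9,10,11,11,12,12,12,13,14,15,20,25]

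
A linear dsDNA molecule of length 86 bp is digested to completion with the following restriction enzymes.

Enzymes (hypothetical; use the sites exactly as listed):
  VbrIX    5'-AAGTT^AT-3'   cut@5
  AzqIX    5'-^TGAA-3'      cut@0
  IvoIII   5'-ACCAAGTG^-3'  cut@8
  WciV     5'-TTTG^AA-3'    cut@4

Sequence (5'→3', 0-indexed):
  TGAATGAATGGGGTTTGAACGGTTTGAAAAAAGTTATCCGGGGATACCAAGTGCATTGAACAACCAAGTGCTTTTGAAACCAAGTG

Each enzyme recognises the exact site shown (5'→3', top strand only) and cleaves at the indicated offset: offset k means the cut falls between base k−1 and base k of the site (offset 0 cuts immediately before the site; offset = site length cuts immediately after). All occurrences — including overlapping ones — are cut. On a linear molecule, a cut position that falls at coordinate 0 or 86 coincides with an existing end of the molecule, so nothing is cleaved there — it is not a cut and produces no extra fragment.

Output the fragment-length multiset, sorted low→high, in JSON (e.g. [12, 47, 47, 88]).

Site scan:
  VbrIX (AAGTTAT, off=5): starts [30] → cuts [35]
  AzqIX (TGAA, off=0): starts [0, 4, 15, 24, 56, 74] → cuts [4, 15, 24, 56, 74] (position 0 is a terminus of the linear molecule — no cut)
  IvoIII (ACCAAGTG, off=8): starts [45, 62, 78] → cuts [53, 70] (position 86 is a terminus of the linear molecule — no cut)
  WciV (TTTGAA, off=4): starts [13, 22, 72] → cuts [17, 26, 76]

All cut coordinates (distinct, sorted): [4, 15, 17, 24, 26, 35, 53, 56, 70, 74, 76]

Fragment lengths:
  [0,4): 4 bp
  [4,15): 11 bp
  [15,17): 2 bp
  [17,24): 7 bp
  [24,26): 2 bp
  [26,35): 9 bp
  [35,53): 18 bp
  [53,56): 3 bp
  [56,70): 14 bp
  [70,74): 4 bp
  [74,76): 2 bp
  [76,86): 10 bp

[2,2,2,3,4,4,7,9,10,11,14,18]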